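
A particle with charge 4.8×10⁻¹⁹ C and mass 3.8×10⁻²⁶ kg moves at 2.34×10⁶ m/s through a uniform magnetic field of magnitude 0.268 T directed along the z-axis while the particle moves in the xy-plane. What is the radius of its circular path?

r ≈ 0.691 m

The magnetic force provides the centripetal force: |q|vB = mv²/r.
r = mv/(|q|B) = (3.8×10⁻²⁶)(2.34×10⁶)/((4.8×10⁻¹⁹)(0.268)) ≈ 0.691 m.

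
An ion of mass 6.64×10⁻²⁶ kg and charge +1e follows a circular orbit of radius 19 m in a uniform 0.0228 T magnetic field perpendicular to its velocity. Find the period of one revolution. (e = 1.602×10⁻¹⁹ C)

T ≈ 1.14×10⁻⁴ s

The cyclotron period depends only on m, q, B: T = 2πm/(|q|B).
T = 2π(6.64×10⁻²⁶)/((1.602×10⁻¹⁹)(0.0228)) ≈ 1.14×10⁻⁴ s.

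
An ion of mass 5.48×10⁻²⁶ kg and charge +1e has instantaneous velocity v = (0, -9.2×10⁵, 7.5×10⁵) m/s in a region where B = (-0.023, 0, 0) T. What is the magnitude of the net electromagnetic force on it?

v×B = (0, -1.72×10⁴, -2.12×10⁴) N/C.
F = q v×B = (1.602×10⁻¹⁹ C)·(0, -1.72×10⁴, -2.12×10⁴) = (0, -2.76×10⁻¹⁵, -3.39×10⁻¹⁵) N.
|F| = 4.37×10⁻¹⁵ N.

|F| ≈ 4.37×10⁻¹⁵ N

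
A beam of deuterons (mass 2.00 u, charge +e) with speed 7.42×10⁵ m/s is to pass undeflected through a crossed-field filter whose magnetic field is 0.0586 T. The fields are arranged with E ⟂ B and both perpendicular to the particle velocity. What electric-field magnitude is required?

For straight-line motion qE = qvB, so E = vB.
E = 7.42×10⁵ × 0.0586 = 4.35×10⁴ V/m.

E = 4.35×10⁴ V/m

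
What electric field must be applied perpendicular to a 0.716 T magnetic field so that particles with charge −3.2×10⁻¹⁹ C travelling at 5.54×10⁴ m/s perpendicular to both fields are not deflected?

For straight-line motion qE = qvB, so E = vB.
E = 5.54×10⁴ × 0.716 = 3.97×10⁴ V/m.

E = 3.97×10⁴ V/m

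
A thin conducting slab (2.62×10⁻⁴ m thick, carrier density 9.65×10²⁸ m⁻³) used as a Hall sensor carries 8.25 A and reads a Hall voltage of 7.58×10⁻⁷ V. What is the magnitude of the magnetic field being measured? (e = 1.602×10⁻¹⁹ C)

From V_H = IB/(n e t), B = V_H n e t / I.
B = (7.58×10⁻⁷)(9.65×10²⁸)(1.602×10⁻¹⁹)(2.62×10⁻⁴)/8.25 ≈ 0.372 T.

B ≈ 0.372 T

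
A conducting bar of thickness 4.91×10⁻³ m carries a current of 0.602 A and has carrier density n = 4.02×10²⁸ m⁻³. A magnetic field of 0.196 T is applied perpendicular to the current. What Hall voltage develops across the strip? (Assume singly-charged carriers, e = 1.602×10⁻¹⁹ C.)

V_H = IB/(n e t).
V_H = (0.602)(0.196)/((4.02×10²⁸)(1.602×10⁻¹⁹)(4.91×10⁻³)) ≈ 3.73×10⁻⁹ V.

V_H ≈ 3.73×10⁻⁹ V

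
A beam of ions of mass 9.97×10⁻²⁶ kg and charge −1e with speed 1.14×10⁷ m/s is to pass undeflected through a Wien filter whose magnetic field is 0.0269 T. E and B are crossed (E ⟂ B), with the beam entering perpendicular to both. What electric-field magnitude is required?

For straight-line motion qE = qvB, so E = vB.
E = 1.14×10⁷ × 0.0269 = 3.07×10⁵ V/m.

E = 3.07×10⁵ V/m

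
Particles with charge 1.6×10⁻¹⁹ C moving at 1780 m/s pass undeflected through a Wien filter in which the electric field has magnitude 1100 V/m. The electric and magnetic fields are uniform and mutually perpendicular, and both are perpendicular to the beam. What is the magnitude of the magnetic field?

B = 0.618 T

Balance of forces in the selector: qE = qvB ⇒ B = E/v.
B = 1100/1780 = 0.618 T.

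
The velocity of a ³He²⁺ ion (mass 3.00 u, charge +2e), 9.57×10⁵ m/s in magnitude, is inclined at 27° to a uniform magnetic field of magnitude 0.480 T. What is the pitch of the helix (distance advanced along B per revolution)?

v∥ = v cosθ = 9.57×10⁵·cos27° ≈ 8.527×10⁵ m/s.
T = 2πm/(|q|B) = 2π(4.983×10⁻²⁷)/((3.204×10⁻¹⁹)(0.480)) ≈ 2.036×10⁻⁷ s.
pitch = v∥ T = (8.527×10⁵)(2.036×10⁻⁷) ≈ 0.174 m.

p ≈ 0.174 m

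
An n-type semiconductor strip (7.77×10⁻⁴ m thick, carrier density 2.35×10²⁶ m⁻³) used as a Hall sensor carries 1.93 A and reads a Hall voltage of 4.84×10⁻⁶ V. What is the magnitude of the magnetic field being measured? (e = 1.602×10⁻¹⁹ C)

From V_H = IB/(n e t), B = V_H n e t / I.
B = (4.84×10⁻⁶)(2.35×10²⁶)(1.602×10⁻¹⁹)(7.77×10⁻⁴)/1.93 ≈ 0.0734 T.

B ≈ 0.0734 T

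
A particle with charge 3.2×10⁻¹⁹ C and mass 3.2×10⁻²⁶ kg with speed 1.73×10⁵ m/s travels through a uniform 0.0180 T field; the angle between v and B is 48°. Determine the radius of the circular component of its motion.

v⊥ = v sinθ = 1.73×10⁵·sin48° ≈ 1.286×10⁵ m/s.
r = m v⊥/(|q|B) = (3.2×10⁻²⁶)(1.286×10⁵)/((3.2×10⁻¹⁹)(0.0180)) ≈ 0.714 m.

r ≈ 0.714 m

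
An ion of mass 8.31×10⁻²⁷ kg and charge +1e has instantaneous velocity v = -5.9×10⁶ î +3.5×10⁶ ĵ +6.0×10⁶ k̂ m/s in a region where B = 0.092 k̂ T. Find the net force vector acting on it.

F ≈ (5.16×10⁻¹⁴, 8.70×10⁻¹⁴, 0) N

v×B = (3.22×10⁵, 5.43×10⁵, 0) N/C.
F = q v×B = (1.602×10⁻¹⁹ C)·(3.22×10⁵, 5.43×10⁵, 0) = (5.16×10⁻¹⁴, 8.70×10⁻¹⁴, 0) N.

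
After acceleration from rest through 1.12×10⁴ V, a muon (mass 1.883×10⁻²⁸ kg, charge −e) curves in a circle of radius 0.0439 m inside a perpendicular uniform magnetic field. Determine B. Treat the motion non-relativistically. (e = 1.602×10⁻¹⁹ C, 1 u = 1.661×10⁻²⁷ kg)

v = √(2|q|V/m) = √(2·1.602×10⁻¹⁹·1.12×10⁴/1.883×10⁻²⁸) ≈ 4.365×10⁶ m/s.
B = mv/(|q|r) = (1.883×10⁻²⁸)(4.365×10⁶)/((1.602×10⁻¹⁹)(0.0439)) ≈ 0.117 T.

B ≈ 0.117 T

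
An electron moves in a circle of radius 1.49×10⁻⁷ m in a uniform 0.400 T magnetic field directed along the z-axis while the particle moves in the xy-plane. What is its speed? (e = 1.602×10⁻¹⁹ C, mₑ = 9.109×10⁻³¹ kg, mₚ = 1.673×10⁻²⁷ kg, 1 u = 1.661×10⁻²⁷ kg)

v ≈ 1.05×10⁴ m/s

From |q|vB = mv²/r, v = |q|Br/m.
v = (1.602×10⁻¹⁹)(0.400)(1.49×10⁻⁷)/9.109×10⁻³¹ ≈ 1.05×10⁴ m/s.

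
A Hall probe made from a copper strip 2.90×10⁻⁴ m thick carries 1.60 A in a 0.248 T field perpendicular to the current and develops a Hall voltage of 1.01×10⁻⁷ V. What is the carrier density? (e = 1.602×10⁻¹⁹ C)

n ≈ 8.46×10²⁸ m⁻³

From V_H = IB/(n e t), n = IB/(V_H e t).
n = (1.60)(0.248)/((1.01×10⁻⁷)(1.602×10⁻¹⁹)(2.90×10⁻⁴)) ≈ 8.46×10²⁸ m⁻³.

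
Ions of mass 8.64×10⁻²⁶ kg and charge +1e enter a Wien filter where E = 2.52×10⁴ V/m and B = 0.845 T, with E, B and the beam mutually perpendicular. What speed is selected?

v = 2.98×10⁴ m/s

Straight-line motion ⇒ electric and magnetic forces cancel, so E = vB.
v = E/B = 2.52×10⁴/0.845 = 2.98×10⁴ m/s.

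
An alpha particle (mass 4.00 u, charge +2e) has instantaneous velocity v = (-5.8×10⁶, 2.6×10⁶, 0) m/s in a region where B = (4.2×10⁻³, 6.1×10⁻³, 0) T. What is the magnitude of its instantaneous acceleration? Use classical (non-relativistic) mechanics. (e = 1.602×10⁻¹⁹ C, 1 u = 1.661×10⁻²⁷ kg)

|a| ≈ 2.23×10¹² m/s²

v×B = (0, 0, -4.63×10⁴) N/C.
F = q v×B = (3.204×10⁻¹⁹ C)·(0, 0, -4.63×10⁴) = (0, 0, -1.48×10⁻¹⁴) N.
|a| = |F|/m = 1.483×10⁻¹⁴/6.644×10⁻²⁷ ≈ 2.23×10¹² m/s².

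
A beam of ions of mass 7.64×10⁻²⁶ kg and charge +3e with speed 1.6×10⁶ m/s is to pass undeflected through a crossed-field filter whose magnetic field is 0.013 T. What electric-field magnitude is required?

For straight-line motion qE = qvB, so E = vB.
E = 1.6×10⁶ × 0.013 = 2.1×10⁴ V/m.

E = 2.1×10⁴ V/m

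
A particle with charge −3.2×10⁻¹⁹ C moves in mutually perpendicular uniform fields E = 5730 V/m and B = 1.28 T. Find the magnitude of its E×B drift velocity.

v_d ≈ 4480 m/s

The E×B drift speed is v_d = E/B.
v_d = 5730/1.28 = 4480 m/s.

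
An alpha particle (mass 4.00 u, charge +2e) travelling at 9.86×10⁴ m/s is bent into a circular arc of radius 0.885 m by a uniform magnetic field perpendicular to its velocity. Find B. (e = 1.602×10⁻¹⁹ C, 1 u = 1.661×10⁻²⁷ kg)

B ≈ 2.31×10⁻³ T

From |q|vB = mv²/r, B = mv/(|q|r).
B = (6.644×10⁻²⁷)(9.86×10⁴)/((3.204×10⁻¹⁹)(0.885)) ≈ 2.31×10⁻³ T.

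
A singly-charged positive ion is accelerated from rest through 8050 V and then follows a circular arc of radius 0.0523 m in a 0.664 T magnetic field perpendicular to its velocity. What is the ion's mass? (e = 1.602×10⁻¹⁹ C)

Combine |q|V = ½mv² and r = mv/(|q|B): eliminate v to get m = qB²r²/(2V).
m = (1.602×10⁻¹⁹)(0.664)²(0.0523)²/(2·8050) ≈ 1.20×10⁻²⁶ kg.

m ≈ 1.20×10⁻²⁶ kg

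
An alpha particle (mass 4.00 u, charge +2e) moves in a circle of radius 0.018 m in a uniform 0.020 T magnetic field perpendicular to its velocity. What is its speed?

v ≈ 1.7×10⁴ m/s

From |q|vB = mv²/r, v = |q|Br/m.
v = (3.204×10⁻¹⁹)(0.020)(0.018)/6.644×10⁻²⁷ ≈ 1.7×10⁴ m/s.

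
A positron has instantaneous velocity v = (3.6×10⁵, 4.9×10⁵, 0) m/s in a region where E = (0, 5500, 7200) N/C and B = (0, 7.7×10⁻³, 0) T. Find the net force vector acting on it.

v×B = (0, 0, 2770) N/C.
E + v×B = (0, 5500, 9970) N/C.
F = q(E + v×B) = (1.602×10⁻¹⁹ C)·(0, 5500, 9970) = (0, 8.81×10⁻¹⁶, 1.60×10⁻¹⁵) N.

F ≈ (0, 8.81×10⁻¹⁶, 1.60×10⁻¹⁵) N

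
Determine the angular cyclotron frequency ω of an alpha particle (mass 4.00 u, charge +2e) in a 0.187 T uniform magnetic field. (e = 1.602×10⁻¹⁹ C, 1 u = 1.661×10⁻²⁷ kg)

ω ≈ 9.02×10⁶ rad/s

ω = |q|B/m.
ω = (3.204×10⁻¹⁹)(0.187)/6.644×10⁻²⁷ ≈ 9.02×10⁶ rad/s.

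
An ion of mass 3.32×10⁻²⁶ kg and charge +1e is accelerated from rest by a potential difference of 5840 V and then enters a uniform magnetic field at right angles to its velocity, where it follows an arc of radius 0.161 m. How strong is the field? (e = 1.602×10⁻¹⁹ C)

v = √(2|q|V/m) = √(2·1.602×10⁻¹⁹·5840/3.32×10⁻²⁶) ≈ 2.374×10⁵ m/s.
B = mv/(|q|r) = (3.32×10⁻²⁶)(2.374×10⁵)/((1.602×10⁻¹⁹)(0.161)) ≈ 0.306 T.

B ≈ 0.306 T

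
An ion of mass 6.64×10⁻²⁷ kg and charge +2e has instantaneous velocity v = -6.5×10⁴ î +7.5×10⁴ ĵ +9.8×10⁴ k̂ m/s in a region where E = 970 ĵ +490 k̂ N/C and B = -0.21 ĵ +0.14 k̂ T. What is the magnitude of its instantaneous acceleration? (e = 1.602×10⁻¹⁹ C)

v×B = (3.11×10⁴, 9100, 1.36×10⁴) N/C.
E + v×B = (3.11×10⁴, 1.01×10⁴, 1.41×10⁴) N/C.
F = q(E + v×B) = (3.204×10⁻¹⁹ C)·(3.11×10⁴, 1.01×10⁴, 1.41×10⁴) = (9.96×10⁻¹⁵, 3.23×10⁻¹⁵, 4.53×10⁻¹⁵) N.
|a| = |F|/m = 1.141×10⁻¹⁴/6.64×10⁻²⁷ ≈ 1.72×10¹² m/s².

|a| ≈ 1.72×10¹² m/s²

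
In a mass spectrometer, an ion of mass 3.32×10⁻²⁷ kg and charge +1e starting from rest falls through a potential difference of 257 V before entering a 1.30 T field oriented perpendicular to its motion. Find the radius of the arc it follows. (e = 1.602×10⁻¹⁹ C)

Acceleration: |q|V = ½mv² ⇒ v = √(2|q|V/m) = √(2·1.602×10⁻¹⁹·257/3.32×10⁻²⁷) ≈ 1.575×10⁵ m/s.
In the field: r = mv/(|q|B) = (3.32×10⁻²⁷)(1.575×10⁵)/((1.602×10⁻¹⁹)(1.30)) ≈ 2.51×10⁻³ m.

r ≈ 2.51×10⁻³ m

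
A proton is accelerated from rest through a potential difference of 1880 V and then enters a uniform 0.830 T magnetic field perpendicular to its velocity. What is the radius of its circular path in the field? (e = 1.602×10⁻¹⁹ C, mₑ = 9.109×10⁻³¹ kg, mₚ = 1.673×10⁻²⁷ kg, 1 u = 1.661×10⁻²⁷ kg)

r ≈ 7.55×10⁻³ m

Acceleration: |q|V = ½mv² ⇒ v = √(2|q|V/m) = √(2·1.602×10⁻¹⁹·1880/1.673×10⁻²⁷) ≈ 6.000×10⁵ m/s.
In the field: r = mv/(|q|B) = (1.673×10⁻²⁷)(6.000×10⁵)/((1.602×10⁻¹⁹)(0.830)) ≈ 7.55×10⁻³ m.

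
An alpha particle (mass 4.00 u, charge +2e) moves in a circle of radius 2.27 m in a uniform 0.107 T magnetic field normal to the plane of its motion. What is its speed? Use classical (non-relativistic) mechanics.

From |q|vB = mv²/r, v = |q|Br/m.
v = (3.204×10⁻¹⁹)(0.107)(2.27)/6.644×10⁻²⁷ ≈ 1.17×10⁷ m/s.

v ≈ 1.17×10⁷ m/s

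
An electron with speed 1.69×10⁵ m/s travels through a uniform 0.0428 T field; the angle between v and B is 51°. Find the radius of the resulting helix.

v⊥ = v sinθ = 1.69×10⁵·sin51° ≈ 1.313×10⁵ m/s.
r = m v⊥/(|q|B) = (9.109×10⁻³¹)(1.313×10⁵)/((1.602×10⁻¹⁹)(0.0428)) ≈ 1.74×10⁻⁵ m.

r ≈ 1.74×10⁻⁵ m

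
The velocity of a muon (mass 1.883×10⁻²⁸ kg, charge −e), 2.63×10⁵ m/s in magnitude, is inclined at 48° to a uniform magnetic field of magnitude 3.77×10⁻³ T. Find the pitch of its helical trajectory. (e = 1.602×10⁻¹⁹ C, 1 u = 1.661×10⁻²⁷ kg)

v∥ = v cosθ = 2.63×10⁵·cos48° ≈ 1.760×10⁵ m/s.
T = 2πm/(|q|B) = 2π(1.883×10⁻²⁸)/((1.602×10⁻¹⁹)(3.77×10⁻³)) ≈ 1.959×10⁻⁶ s.
pitch = v∥ T = (1.760×10⁵)(1.959×10⁻⁶) ≈ 0.345 m.

p ≈ 0.345 m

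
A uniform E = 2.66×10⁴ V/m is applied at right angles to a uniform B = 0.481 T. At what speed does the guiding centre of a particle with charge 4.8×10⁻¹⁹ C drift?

v_d ≈ 5.53×10⁴ m/s

The E×B drift speed is v_d = E/B.
v_d = 2.66×10⁴/0.481 = 5.53×10⁴ m/s.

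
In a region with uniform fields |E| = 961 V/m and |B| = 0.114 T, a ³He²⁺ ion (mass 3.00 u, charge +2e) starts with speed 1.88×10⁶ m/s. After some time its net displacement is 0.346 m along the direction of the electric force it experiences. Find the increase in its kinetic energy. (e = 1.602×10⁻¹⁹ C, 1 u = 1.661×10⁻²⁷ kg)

The magnetic force is always ⟂ v and does no work; only the electric force changes KE.
ΔKE = F_E · d = |q|E d = (3.204×10⁻¹⁹)(961)(0.346) ≈ 1.07×10⁻¹⁶ J.

ΔKE ≈ 1.07×10⁻¹⁶ J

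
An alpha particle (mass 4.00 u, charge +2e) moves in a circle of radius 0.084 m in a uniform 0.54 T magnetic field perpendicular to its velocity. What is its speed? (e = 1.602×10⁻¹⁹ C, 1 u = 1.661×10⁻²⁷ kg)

v ≈ 2.2×10⁶ m/s

From |q|vB = mv²/r, v = |q|Br/m.
v = (3.204×10⁻¹⁹)(0.54)(0.084)/6.644×10⁻²⁷ ≈ 2.2×10⁶ m/s.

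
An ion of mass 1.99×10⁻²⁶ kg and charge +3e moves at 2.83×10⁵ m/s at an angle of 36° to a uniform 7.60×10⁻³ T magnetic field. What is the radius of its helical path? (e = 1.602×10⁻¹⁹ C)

v⊥ = v sinθ = 2.83×10⁵·sin36° ≈ 1.663×10⁵ m/s.
r = m v⊥/(|q|B) = (1.99×10⁻²⁶)(1.663×10⁵)/((4.806×10⁻¹⁹)(7.60×10⁻³)) ≈ 0.906 m.

r ≈ 0.906 m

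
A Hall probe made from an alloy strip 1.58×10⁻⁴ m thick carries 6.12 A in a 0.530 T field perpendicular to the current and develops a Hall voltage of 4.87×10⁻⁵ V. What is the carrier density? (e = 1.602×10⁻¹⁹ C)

n ≈ 2.63×10²⁷ m⁻³

From V_H = IB/(n e t), n = IB/(V_H e t).
n = (6.12)(0.530)/((4.87×10⁻⁵)(1.602×10⁻¹⁹)(1.58×10⁻⁴)) ≈ 2.63×10²⁷ m⁻³.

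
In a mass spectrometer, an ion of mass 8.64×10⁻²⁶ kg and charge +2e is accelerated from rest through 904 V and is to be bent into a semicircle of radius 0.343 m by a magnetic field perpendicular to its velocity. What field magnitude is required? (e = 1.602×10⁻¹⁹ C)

B ≈ 0.0644 T

v = √(2|q|V/m) = √(2·3.204×10⁻¹⁹·904/8.64×10⁻²⁶) ≈ 8.188×10⁴ m/s.
B = mv/(|q|r) = (8.64×10⁻²⁶)(8.188×10⁴)/((3.204×10⁻¹⁹)(0.343)) ≈ 0.0644 T.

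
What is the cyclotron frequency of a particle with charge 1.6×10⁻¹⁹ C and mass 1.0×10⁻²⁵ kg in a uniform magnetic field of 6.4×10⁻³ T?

f = |q|B/(2πm).
f = (1.6×10⁻¹⁹)(6.4×10⁻³)/(2π·1.0×10⁻²⁵) ≈ 1600 Hz.

f ≈ 1600 Hz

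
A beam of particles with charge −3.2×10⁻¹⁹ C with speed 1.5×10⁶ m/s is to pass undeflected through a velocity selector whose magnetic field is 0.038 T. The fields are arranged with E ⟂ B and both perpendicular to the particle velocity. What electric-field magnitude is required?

For straight-line motion qE = qvB, so E = vB.
E = 1.5×10⁶ × 0.038 = 5.7×10⁴ V/m.

E = 5.7×10⁴ V/m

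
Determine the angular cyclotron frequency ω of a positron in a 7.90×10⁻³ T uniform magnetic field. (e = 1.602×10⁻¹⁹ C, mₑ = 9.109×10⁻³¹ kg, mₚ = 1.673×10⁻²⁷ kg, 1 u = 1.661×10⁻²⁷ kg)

ω ≈ 1.39×10⁹ rad/s

ω = |q|B/m.
ω = (1.602×10⁻¹⁹)(7.90×10⁻³)/9.109×10⁻³¹ ≈ 1.39×10⁹ rad/s.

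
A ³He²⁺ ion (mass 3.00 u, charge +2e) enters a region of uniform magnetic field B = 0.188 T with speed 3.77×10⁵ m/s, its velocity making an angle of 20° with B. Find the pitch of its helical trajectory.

v∥ = v cosθ = 3.77×10⁵·cos20° ≈ 3.543×10⁵ m/s.
T = 2πm/(|q|B) = 2π(4.983×10⁻²⁷)/((3.204×10⁻¹⁹)(0.188)) ≈ 5.198×10⁻⁷ s.
pitch = v∥ T = (3.543×10⁵)(5.198×10⁻⁷) ≈ 0.184 m.

p ≈ 0.184 m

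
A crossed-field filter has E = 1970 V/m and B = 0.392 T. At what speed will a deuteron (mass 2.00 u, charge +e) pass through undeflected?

Zero net Lorentz force requires |qE| = |q v×B|, i.e. E = vB.
v = E/B = 1970/0.392 = 5030 m/s.

v = 5030 m/s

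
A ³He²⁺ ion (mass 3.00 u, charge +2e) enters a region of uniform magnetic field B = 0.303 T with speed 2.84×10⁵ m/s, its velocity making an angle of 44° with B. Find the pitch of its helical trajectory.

v∥ = v cosθ = 2.84×10⁵·cos44° ≈ 2.043×10⁵ m/s.
T = 2πm/(|q|B) = 2π(4.983×10⁻²⁷)/((3.204×10⁻¹⁹)(0.303)) ≈ 3.225×10⁻⁷ s.
pitch = v∥ T = (2.043×10⁵)(3.225×10⁻⁷) ≈ 0.0659 m.

p ≈ 0.0659 m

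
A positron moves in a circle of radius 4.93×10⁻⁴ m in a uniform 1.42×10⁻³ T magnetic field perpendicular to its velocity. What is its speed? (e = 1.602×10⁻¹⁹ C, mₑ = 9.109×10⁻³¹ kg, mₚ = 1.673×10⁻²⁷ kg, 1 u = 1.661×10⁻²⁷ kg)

From |q|vB = mv²/r, v = |q|Br/m.
v = (1.602×10⁻¹⁹)(1.42×10⁻³)(4.93×10⁻⁴)/9.109×10⁻³¹ ≈ 1.23×10⁵ m/s.

v ≈ 1.23×10⁵ m/s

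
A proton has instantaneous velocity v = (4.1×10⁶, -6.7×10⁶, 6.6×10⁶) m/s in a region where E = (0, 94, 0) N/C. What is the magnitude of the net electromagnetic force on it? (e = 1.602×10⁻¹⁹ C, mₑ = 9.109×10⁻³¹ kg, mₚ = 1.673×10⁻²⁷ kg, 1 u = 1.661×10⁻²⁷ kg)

|F| ≈ 1.51×10⁻¹⁷ N

Only an electric field acts, so F = qE = (1.602×10⁻¹⁹ C)·(0, 94.0, 0) = (0, 1.51×10⁻¹⁷, 0) N.
|F| = 1.51×10⁻¹⁷ N.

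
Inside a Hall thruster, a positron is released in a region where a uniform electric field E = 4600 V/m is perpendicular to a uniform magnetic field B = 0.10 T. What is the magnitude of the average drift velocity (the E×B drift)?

v_d ≈ 4.6×10⁴ m/s

In crossed fields the guiding centre drifts at v_d = |E×B|/B² = E/B, independent of charge and mass.
v_d = 4600/0.10 = 4.6×10⁴ m/s.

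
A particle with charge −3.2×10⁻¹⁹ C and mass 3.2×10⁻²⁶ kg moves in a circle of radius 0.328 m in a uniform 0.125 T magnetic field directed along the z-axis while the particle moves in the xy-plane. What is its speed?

From |q|vB = mv²/r, v = |q|Br/m.
v = (3.2×10⁻¹⁹)(0.125)(0.328)/3.2×10⁻²⁶ ≈ 4.10×10⁵ m/s.

v ≈ 4.10×10⁵ m/s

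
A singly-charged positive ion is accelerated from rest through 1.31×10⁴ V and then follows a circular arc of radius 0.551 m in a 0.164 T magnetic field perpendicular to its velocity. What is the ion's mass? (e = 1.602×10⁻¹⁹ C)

m ≈ 4.99×10⁻²⁶ kg

Combine |q|V = ½mv² and r = mv/(|q|B): eliminate v to get m = qB²r²/(2V).
m = (1.602×10⁻¹⁹)(0.164)²(0.551)²/(2·1.31×10⁴) ≈ 4.99×10⁻²⁶ kg.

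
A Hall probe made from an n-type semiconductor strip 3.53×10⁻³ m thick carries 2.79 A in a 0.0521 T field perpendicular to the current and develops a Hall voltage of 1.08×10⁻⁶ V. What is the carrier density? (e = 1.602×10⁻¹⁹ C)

n ≈ 2.38×10²⁶ m⁻³

From V_H = IB/(n e t), n = IB/(V_H e t).
n = (2.79)(0.0521)/((1.08×10⁻⁶)(1.602×10⁻¹⁹)(3.53×10⁻³)) ≈ 2.38×10²⁶ m⁻³.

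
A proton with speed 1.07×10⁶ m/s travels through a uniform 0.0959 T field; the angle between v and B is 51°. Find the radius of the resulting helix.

v⊥ = v sinθ = 1.07×10⁶·sin51° ≈ 8.315×10⁵ m/s.
r = m v⊥/(|q|B) = (1.673×10⁻²⁷)(8.315×10⁵)/((1.602×10⁻¹⁹)(0.0959)) ≈ 0.0906 m.

r ≈ 0.0906 m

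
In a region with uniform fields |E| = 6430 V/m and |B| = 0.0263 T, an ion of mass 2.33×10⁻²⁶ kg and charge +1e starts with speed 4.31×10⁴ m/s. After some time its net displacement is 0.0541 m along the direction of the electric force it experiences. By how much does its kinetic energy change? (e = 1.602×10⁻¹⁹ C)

The magnetic force is always ⟂ v and does no work; only the electric force changes KE.
ΔKE = F_E · d = |q|E d = (1.602×10⁻¹⁹)(6430)(0.0541) ≈ 5.57×10⁻¹⁷ J.

ΔKE ≈ 5.57×10⁻¹⁷ J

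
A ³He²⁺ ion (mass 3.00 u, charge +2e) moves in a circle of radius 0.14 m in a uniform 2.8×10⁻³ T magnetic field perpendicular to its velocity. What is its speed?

v ≈ 2.5×10⁴ m/s

From |q|vB = mv²/r, v = |q|Br/m.
v = (3.204×10⁻¹⁹)(2.8×10⁻³)(0.14)/4.983×10⁻²⁷ ≈ 2.5×10⁴ m/s.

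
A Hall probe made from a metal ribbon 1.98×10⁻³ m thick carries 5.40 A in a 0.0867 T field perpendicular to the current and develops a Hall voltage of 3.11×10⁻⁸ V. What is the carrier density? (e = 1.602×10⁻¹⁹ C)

n ≈ 4.75×10²⁸ m⁻³

From V_H = IB/(n e t), n = IB/(V_H e t).
n = (5.40)(0.0867)/((3.11×10⁻⁸)(1.602×10⁻¹⁹)(1.98×10⁻³)) ≈ 4.75×10²⁸ m⁻³.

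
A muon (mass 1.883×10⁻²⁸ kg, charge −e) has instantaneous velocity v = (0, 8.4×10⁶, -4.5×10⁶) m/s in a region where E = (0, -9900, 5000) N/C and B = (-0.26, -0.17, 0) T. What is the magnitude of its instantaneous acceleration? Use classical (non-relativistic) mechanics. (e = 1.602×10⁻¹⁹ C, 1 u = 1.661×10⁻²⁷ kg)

v×B = (-7.65×10⁵, 1.17×10⁶, 2.18×10⁶) N/C.
E + v×B = (-7.65×10⁵, 1.16×10⁶, 2.19×10⁶) N/C.
F = q(E + v×B) = (−1.602×10⁻¹⁹ C)·(-7.65×10⁵, 1.16×10⁶, 2.19×10⁶) = (1.23×10⁻¹³, -1.86×10⁻¹³, -3.51×10⁻¹³) N.
|a| = |F|/m = 4.154×10⁻¹³/1.883×10⁻²⁸ ≈ 2.21×10¹⁵ m/s².

|a| ≈ 2.21×10¹⁵ m/s²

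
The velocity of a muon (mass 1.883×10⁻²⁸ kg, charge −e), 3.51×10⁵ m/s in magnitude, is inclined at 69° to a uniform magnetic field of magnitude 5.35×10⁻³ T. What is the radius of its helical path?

r ≈ 0.0720 m

v⊥ = v sinθ = 3.51×10⁵·sin69° ≈ 3.277×10⁵ m/s.
r = m v⊥/(|q|B) = (1.883×10⁻²⁸)(3.277×10⁵)/((1.602×10⁻¹⁹)(5.35×10⁻³)) ≈ 0.0720 m.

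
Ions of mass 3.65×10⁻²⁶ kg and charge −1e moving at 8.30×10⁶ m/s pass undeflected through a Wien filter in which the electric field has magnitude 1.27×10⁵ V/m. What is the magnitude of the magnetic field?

Balance of forces in the selector: qE = qvB ⇒ B = E/v.
B = 1.27×10⁵/8.30×10⁶ = 0.0153 T.

B = 0.0153 T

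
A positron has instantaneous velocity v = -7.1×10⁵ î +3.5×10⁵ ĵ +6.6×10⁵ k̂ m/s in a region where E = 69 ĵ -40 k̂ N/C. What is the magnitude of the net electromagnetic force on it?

|F| ≈ 1.28×10⁻¹⁷ N

Only an electric field acts, so F = qE = (1.602×10⁻¹⁹ C)·(0, 69.0, -40.0) = (0, 1.11×10⁻¹⁷, -6.41×10⁻¹⁸) N.
|F| = 1.28×10⁻¹⁷ N.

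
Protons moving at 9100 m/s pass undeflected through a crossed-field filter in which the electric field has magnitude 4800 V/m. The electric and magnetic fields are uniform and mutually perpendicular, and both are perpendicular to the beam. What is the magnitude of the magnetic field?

Balance of forces in the selector: qE = qvB ⇒ B = E/v.
B = 4800/9100 = 0.53 T.

B = 0.53 T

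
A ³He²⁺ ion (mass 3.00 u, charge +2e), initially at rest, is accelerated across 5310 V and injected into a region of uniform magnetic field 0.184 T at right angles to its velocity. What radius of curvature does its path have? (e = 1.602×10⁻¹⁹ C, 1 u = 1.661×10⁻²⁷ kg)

r ≈ 0.0698 m

Acceleration: |q|V = ½mv² ⇒ v = √(2|q|V/m) = √(2·3.204×10⁻¹⁹·5310/4.983×10⁻²⁷) ≈ 8.263×10⁵ m/s.
In the field: r = mv/(|q|B) = (4.983×10⁻²⁷)(8.263×10⁵)/((3.204×10⁻¹⁹)(0.184)) ≈ 0.0698 m.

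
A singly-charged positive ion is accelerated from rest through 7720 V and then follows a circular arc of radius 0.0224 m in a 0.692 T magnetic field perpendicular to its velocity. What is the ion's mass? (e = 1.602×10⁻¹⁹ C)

m ≈ 2.49×10⁻²⁷ kg

Combine |q|V = ½mv² and r = mv/(|q|B): eliminate v to get m = qB²r²/(2V).
m = (1.602×10⁻¹⁹)(0.692)²(0.0224)²/(2·7720) ≈ 2.49×10⁻²⁷ kg.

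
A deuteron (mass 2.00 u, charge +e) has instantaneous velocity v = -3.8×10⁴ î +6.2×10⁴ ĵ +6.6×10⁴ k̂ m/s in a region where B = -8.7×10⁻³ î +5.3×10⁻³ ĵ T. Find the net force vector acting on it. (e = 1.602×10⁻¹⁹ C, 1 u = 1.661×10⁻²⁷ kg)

F ≈ (-5.60×10⁻¹⁷, -9.20×10⁻¹⁷, 5.41×10⁻¹⁷) N

v×B = (-350, -574, 338) N/C.
F = q v×B = (1.602×10⁻¹⁹ C)·(-350, -574, 338) = (-5.60×10⁻¹⁷, -9.20×10⁻¹⁷, 5.41×10⁻¹⁷) N.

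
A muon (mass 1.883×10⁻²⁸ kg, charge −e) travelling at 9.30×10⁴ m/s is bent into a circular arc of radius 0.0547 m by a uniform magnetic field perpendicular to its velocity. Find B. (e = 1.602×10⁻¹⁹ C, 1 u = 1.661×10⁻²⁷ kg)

B ≈ 2.00×10⁻³ T

From |q|vB = mv²/r, B = mv/(|q|r).
B = (1.883×10⁻²⁸)(9.30×10⁴)/((1.602×10⁻¹⁹)(0.0547)) ≈ 2.00×10⁻³ T.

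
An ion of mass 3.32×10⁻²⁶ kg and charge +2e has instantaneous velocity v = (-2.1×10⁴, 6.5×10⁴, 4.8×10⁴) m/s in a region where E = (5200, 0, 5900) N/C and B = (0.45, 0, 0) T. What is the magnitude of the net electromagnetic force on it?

v×B = (0, 2.16×10⁴, -2.92×10⁴) N/C.
E + v×B = (5200, 2.16×10⁴, -2.34×10⁴) N/C.
F = q(E + v×B) = (3.204×10⁻¹⁹ C)·(5200, 2.16×10⁴, -2.34×10⁴) = (1.67×10⁻¹⁵, 6.92×10⁻¹⁵, -7.48×10⁻¹⁵) N.
|F| = 1.03×10⁻¹⁴ N.

|F| ≈ 1.03×10⁻¹⁴ N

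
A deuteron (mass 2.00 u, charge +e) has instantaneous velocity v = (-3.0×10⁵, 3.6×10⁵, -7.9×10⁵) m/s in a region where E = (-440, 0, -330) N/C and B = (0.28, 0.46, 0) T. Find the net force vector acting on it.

v×B = (3.63×10⁵, -2.21×10⁵, -2.39×10⁵) N/C.
E + v×B = (3.63×10⁵, -2.21×10⁵, -2.39×10⁵) N/C.
F = q(E + v×B) = (1.602×10⁻¹⁹ C)·(3.63×10⁵, -2.21×10⁵, -2.39×10⁵) = (5.81×10⁻¹⁴, -3.54×10⁻¹⁴, -3.83×10⁻¹⁴) N.

F ≈ (5.81×10⁻¹⁴, -3.54×10⁻¹⁴, -3.83×10⁻¹⁴) N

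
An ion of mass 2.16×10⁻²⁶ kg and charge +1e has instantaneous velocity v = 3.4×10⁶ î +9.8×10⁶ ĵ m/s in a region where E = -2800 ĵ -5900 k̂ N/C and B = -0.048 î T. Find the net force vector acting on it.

v×B = (0, 0, 4.70×10⁵) N/C.
E + v×B = (0, -2800, 4.64×10⁵) N/C.
F = q(E + v×B) = (1.602×10⁻¹⁹ C)·(0, -2800, 4.64×10⁵) = (0, -4.49×10⁻¹⁶, 7.44×10⁻¹⁴) N.

F ≈ (0, -4.49×10⁻¹⁶, 7.44×10⁻¹⁴) N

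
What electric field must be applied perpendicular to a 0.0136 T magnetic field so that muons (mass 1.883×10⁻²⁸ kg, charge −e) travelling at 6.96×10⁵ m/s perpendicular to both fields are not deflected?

E = 9470 V/m

For straight-line motion qE = qvB, so E = vB.
E = 6.96×10⁵ × 0.0136 = 9470 V/m.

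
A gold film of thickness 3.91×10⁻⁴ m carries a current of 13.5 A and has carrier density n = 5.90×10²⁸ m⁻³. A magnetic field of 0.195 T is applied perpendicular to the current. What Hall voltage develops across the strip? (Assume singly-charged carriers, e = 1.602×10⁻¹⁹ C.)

V_H = IB/(n e t).
V_H = (13.5)(0.195)/((5.90×10²⁸)(1.602×10⁻¹⁹)(3.91×10⁻⁴)) ≈ 7.12×10⁻⁷ V.

V_H ≈ 7.12×10⁻⁷ V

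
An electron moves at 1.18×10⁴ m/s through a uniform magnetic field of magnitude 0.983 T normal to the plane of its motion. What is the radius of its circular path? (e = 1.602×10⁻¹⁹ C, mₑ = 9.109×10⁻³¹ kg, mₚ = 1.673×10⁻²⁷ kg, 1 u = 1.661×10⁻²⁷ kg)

The magnetic force provides the centripetal force: |q|vB = mv²/r.
r = mv/(|q|B) = (9.109×10⁻³¹)(1.18×10⁴)/((1.602×10⁻¹⁹)(0.983)) ≈ 6.83×10⁻⁸ m.

r ≈ 6.83×10⁻⁸ m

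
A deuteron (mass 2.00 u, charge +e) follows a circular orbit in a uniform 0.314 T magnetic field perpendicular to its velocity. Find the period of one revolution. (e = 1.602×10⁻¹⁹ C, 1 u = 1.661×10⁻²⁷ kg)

T ≈ 4.15×10⁻⁷ s

The cyclotron period depends only on m, q, B: T = 2πm/(|q|B).
T = 2π(3.322×10⁻²⁷)/((1.602×10⁻¹⁹)(0.314)) ≈ 4.15×10⁻⁷ s.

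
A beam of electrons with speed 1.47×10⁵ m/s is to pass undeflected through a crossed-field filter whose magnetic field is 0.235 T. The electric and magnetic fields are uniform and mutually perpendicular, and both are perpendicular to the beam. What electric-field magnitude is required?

E = 3.45×10⁴ V/m

For straight-line motion qE = qvB, so E = vB.
E = 1.47×10⁵ × 0.235 = 3.45×10⁴ V/m.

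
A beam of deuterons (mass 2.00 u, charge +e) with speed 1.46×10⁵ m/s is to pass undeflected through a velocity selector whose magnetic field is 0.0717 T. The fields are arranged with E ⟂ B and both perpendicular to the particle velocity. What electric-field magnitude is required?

For straight-line motion qE = qvB, so E = vB.
E = 1.46×10⁵ × 0.0717 = 1.05×10⁴ V/m.

E = 1.05×10⁴ V/m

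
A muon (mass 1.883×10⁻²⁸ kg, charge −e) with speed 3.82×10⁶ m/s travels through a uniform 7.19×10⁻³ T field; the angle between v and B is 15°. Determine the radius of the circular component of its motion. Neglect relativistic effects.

r ≈ 0.162 m

v⊥ = v sinθ = 3.82×10⁶·sin15° ≈ 9.887×10⁵ m/s.
r = m v⊥/(|q|B) = (1.883×10⁻²⁸)(9.887×10⁵)/((1.602×10⁻¹⁹)(7.19×10⁻³)) ≈ 0.162 m.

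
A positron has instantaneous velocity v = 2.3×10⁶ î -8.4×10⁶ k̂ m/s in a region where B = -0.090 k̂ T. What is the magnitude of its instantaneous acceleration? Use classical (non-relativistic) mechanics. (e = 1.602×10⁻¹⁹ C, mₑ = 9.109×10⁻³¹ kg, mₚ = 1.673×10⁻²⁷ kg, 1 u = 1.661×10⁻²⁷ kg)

v×B = (0, 2.07×10⁵, 0) N/C.
F = q v×B = (1.602×10⁻¹⁹ C)·(0, 2.07×10⁵, 0) = (0, 3.32×10⁻¹⁴, 0) N.
|a| = |F|/m = 3.316×10⁻¹⁴/9.109×10⁻³¹ ≈ 3.64×10¹⁶ m/s².

|a| ≈ 3.64×10¹⁶ m/s²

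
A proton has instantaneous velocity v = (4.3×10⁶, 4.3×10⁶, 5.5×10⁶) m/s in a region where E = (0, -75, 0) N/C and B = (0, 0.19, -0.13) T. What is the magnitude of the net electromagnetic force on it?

|F| ≈ 3.02×10⁻¹³ N

v×B = (-1.60×10⁶, 5.59×10⁵, 8.17×10⁵) N/C.
E + v×B = (-1.60×10⁶, 5.59×10⁵, 8.17×10⁵) N/C.
F = q(E + v×B) = (1.602×10⁻¹⁹ C)·(-1.60×10⁶, 5.59×10⁵, 8.17×10⁵) = (-2.57×10⁻¹³, 8.95×10⁻¹⁴, 1.31×10⁻¹³) N.
|F| = 3.02×10⁻¹³ N.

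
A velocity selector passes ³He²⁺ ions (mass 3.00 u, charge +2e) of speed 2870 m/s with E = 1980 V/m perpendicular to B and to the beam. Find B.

Balance of forces in the selector: qE = qvB ⇒ B = E/v.
B = 1980/2870 = 0.690 T.

B = 0.690 T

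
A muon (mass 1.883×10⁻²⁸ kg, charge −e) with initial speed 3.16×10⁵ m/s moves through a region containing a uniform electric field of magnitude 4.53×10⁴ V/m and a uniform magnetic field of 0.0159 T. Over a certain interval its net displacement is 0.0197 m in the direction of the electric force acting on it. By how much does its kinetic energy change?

ΔKE ≈ 1.43×10⁻¹⁶ J

The magnetic force is always ⟂ v and does no work; only the electric force changes KE.
ΔKE = F_E · d = |q|E d = (1.602×10⁻¹⁹)(4.53×10⁴)(0.0197) ≈ 1.43×10⁻¹⁶ J.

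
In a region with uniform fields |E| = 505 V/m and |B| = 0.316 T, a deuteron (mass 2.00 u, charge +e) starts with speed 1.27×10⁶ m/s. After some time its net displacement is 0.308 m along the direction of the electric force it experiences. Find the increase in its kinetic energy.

The magnetic force is always ⟂ v and does no work; only the electric force changes KE.
ΔKE = F_E · d = |q|E d = (1.602×10⁻¹⁹)(505)(0.308) ≈ 2.49×10⁻¹⁷ J.

ΔKE ≈ 2.49×10⁻¹⁷ J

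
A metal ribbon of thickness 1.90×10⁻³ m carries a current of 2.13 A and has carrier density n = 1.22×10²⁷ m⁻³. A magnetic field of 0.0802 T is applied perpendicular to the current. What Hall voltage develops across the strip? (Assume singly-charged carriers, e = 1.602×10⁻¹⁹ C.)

V_H ≈ 4.60×10⁻⁷ V

V_H = IB/(n e t).
V_H = (2.13)(0.0802)/((1.22×10²⁷)(1.602×10⁻¹⁹)(1.90×10⁻³)) ≈ 4.60×10⁻⁷ V.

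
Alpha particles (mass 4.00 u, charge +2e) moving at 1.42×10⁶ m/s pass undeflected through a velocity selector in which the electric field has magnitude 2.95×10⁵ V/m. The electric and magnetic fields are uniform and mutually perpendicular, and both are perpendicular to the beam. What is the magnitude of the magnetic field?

B = 0.208 T

Balance of forces in the selector: qE = qvB ⇒ B = E/v.
B = 2.95×10⁵/1.42×10⁶ = 0.208 T.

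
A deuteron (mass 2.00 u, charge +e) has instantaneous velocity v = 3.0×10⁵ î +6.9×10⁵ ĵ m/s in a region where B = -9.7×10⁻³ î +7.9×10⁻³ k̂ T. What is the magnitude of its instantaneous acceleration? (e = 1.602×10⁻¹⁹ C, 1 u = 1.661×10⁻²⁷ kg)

|a| ≈ 4.32×10¹¹ m/s²

v×B = (5450, -2370, 6690) N/C.
F = q v×B = (1.602×10⁻¹⁹ C)·(5450, -2370, 6690) = (8.73×10⁻¹⁶, -3.80×10⁻¹⁶, 1.07×10⁻¹⁵) N.
|a| = |F|/m = 1.434×10⁻¹⁵/3.322×10⁻²⁷ ≈ 4.32×10¹¹ m/s².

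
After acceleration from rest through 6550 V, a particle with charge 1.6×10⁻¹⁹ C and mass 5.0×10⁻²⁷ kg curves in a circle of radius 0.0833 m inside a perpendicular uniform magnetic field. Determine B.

v = √(2|q|V/m) = √(2·1.6×10⁻¹⁹·6550/5.0×10⁻²⁷) ≈ 6.475×10⁵ m/s.
B = mv/(|q|r) = (5.0×10⁻²⁷)(6.475×10⁵)/((1.6×10⁻¹⁹)(0.0833)) ≈ 0.243 T.

B ≈ 0.243 T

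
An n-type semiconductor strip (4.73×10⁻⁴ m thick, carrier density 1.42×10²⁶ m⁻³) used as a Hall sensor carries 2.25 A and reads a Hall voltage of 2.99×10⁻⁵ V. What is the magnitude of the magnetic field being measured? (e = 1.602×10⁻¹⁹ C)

From V_H = IB/(n e t), B = V_H n e t / I.
B = (2.99×10⁻⁵)(1.42×10²⁶)(1.602×10⁻¹⁹)(4.73×10⁻⁴)/2.25 ≈ 0.143 T.

B ≈ 0.143 T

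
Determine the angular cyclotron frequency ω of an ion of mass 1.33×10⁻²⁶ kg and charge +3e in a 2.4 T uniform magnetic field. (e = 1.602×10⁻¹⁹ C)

ω ≈ 8.7×10⁷ rad/s

ω = |q|B/m.
ω = (4.806×10⁻¹⁹)(2.4)/1.33×10⁻²⁶ ≈ 8.7×10⁷ rad/s.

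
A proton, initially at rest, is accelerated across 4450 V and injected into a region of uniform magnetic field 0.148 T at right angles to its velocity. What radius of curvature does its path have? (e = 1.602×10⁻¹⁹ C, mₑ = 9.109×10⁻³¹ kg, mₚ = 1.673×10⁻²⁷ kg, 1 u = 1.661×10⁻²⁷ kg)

r ≈ 0.0651 m

Acceleration: |q|V = ½mv² ⇒ v = √(2|q|V/m) = √(2·1.602×10⁻¹⁹·4450/1.673×10⁻²⁷) ≈ 9.232×10⁵ m/s.
In the field: r = mv/(|q|B) = (1.673×10⁻²⁷)(9.232×10⁵)/((1.602×10⁻¹⁹)(0.148)) ≈ 0.0651 m.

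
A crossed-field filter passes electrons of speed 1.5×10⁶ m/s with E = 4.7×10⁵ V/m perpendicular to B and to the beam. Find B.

Balance of forces in the selector: qE = qvB ⇒ B = E/v.
B = 4.7×10⁵/1.5×10⁶ = 0.31 T.

B = 0.31 T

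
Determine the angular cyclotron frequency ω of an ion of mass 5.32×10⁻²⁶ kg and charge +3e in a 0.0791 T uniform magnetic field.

ω ≈ 7.15×10⁵ rad/s

ω = |q|B/m.
ω = (4.806×10⁻¹⁹)(0.0791)/5.32×10⁻²⁶ ≈ 7.15×10⁵ rad/s.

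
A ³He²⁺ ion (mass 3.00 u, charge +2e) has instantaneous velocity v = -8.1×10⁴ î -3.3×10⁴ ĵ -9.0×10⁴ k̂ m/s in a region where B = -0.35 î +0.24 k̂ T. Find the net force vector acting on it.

F ≈ (-2.54×10⁻¹⁵, 1.63×10⁻¹⁴, -3.70×10⁻¹⁵) N

v×B = (-7920, 5.09×10⁴, -1.16×10⁴) N/C.
F = q v×B = (3.204×10⁻¹⁹ C)·(-7920, 5.09×10⁴, -1.16×10⁴) = (-2.54×10⁻¹⁵, 1.63×10⁻¹⁴, -3.70×10⁻¹⁵) N.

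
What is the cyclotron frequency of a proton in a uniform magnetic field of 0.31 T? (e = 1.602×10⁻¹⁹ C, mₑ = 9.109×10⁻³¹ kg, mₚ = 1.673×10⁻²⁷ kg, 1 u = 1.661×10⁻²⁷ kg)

f = |q|B/(2πm).
f = (1.602×10⁻¹⁹)(0.31)/(2π·1.673×10⁻²⁷) ≈ 4.7×10⁶ Hz.

f ≈ 4.7×10⁶ Hz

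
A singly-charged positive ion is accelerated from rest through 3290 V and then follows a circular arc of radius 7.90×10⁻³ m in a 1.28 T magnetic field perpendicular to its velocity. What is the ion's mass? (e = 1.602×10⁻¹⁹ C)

Combine |q|V = ½mv² and r = mv/(|q|B): eliminate v to get m = qB²r²/(2V).
m = (1.602×10⁻¹⁹)(1.28)²(7.90×10⁻³)²/(2·3290) ≈ 2.49×10⁻²⁷ kg.

m ≈ 2.49×10⁻²⁷ kg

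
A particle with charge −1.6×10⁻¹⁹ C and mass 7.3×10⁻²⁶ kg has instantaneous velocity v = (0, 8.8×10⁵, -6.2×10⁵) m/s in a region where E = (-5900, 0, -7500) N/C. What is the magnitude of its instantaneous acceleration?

|a| ≈ 2.09×10¹⁰ m/s²

Only an electric field acts, so F = qE = (−1.6×10⁻¹⁹ C)·(-5900, 0, -7500) = (9.44×10⁻¹⁶, 0, 1.20×10⁻¹⁵) N.
|a| = |F|/m = 1.527×10⁻¹⁵/7.3×10⁻²⁶ ≈ 2.09×10¹⁰ m/s².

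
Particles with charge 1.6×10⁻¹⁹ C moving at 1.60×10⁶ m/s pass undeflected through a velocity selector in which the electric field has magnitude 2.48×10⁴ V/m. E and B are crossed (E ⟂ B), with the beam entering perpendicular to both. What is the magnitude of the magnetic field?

Balance of forces in the selector: qE = qvB ⇒ B = E/v.
B = 2.48×10⁴/1.60×10⁶ = 0.0155 T.

B = 0.0155 T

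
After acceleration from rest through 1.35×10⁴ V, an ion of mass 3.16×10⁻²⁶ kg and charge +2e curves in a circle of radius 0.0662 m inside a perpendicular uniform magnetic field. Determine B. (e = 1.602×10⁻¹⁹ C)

v = √(2|q|V/m) = √(2·3.204×10⁻¹⁹·1.35×10⁴/3.16×10⁻²⁶) ≈ 5.232×10⁵ m/s.
B = mv/(|q|r) = (3.16×10⁻²⁶)(5.232×10⁵)/((3.204×10⁻¹⁹)(0.0662)) ≈ 0.780 T.

B ≈ 0.780 T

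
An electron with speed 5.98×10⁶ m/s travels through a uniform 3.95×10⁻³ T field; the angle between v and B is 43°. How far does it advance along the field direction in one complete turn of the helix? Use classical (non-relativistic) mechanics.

p ≈ 0.0396 m

v∥ = v cosθ = 5.98×10⁶·cos43° ≈ 4.373×10⁶ m/s.
T = 2πm/(|q|B) = 2π(9.109×10⁻³¹)/((1.602×10⁻¹⁹)(3.95×10⁻³)) ≈ 9.045×10⁻⁹ s.
pitch = v∥ T = (4.373×10⁶)(9.045×10⁻⁹) ≈ 0.0396 m.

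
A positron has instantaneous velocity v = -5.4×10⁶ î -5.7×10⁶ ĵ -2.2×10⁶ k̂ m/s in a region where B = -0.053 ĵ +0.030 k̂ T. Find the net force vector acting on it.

v×B = (-2.88×10⁵, 1.62×10⁵, 2.86×10⁵) N/C.
F = q v×B = (1.602×10⁻¹⁹ C)·(-2.88×10⁵, 1.62×10⁵, 2.86×10⁵) = (-4.61×10⁻¹⁴, 2.60×10⁻¹⁴, 4.58×10⁻¹⁴) N.

F ≈ (-4.61×10⁻¹⁴, 2.60×10⁻¹⁴, 4.58×10⁻¹⁴) N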